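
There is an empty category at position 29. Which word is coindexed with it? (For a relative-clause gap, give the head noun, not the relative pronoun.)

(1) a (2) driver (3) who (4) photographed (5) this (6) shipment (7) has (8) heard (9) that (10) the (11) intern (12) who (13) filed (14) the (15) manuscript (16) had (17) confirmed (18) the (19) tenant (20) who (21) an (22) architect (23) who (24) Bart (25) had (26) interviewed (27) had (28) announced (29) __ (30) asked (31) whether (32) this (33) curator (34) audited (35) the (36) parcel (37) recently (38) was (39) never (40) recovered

The gap at 29 is the subject of "asked", inside a relative clause.
The relative pronoun is "who" (word 20); it is bound by the head noun immediately before it.
Its filler is the head noun "tenant", at word 19.

19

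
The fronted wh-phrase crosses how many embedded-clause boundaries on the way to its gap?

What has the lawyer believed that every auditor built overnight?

1

"what" is extracted from the object of "built".
Boundaries crossed, outermost first: [that] — 1 in total.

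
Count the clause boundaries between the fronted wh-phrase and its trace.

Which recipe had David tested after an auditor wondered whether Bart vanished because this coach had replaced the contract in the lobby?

"which recipe" originates inside the matrix clause — no clause boundary is crossed.

0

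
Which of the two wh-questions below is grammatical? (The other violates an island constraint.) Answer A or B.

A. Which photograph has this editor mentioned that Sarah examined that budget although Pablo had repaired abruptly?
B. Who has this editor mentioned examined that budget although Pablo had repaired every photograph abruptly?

In A, the wh-phrase is extracted from inside an adjunct island (introduced by "although"), which blocks movement.
In B, the extraction path crosses only that-complement boundaries, which are transparent.
So B is grammatical.

B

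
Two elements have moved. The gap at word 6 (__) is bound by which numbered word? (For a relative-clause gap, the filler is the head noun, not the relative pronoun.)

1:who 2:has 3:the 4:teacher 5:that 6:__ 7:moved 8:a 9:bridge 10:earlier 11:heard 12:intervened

4

The marked gap is inside the relative clause, the subject of "moved".
Its filler is the head noun "teacher" (via "that"), at word 4.
(The other dependency links word 1 to a gap after word 11.)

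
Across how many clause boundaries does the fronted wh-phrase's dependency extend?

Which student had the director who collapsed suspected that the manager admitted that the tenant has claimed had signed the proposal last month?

"which student" is extracted from the subject of "signed".
Boundaries crossed, outermost first: [that], [that], [Ø] — 3 in total.

3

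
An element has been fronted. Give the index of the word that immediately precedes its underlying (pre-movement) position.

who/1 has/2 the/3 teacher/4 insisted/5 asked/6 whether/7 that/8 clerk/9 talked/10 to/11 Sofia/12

The displaced element is "who" (word 1).
It is linked across 1 clause boundary (Ø).
It functions as the subject of "asked", so the gap sits immediately after word 5 ("insisted").
Base order: The teacher has insisted who asked whether that clerk talked to Sofia.

5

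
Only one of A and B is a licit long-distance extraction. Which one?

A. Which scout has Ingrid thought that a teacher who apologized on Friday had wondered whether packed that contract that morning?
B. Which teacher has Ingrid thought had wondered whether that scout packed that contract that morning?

B

In A, the wh-phrase is extracted from inside a wh-island (introduced by "whether"), which blocks movement.
In B, the extraction path crosses only that-complement boundaries, which are transparent.
So B is grammatical.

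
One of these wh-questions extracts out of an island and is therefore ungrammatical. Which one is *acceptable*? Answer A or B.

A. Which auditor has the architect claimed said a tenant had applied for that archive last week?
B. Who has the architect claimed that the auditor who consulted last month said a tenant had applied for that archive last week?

A

In B, the wh-phrase is extracted from inside a complex-NP island (relative clause) (introduced by "who"), which blocks movement.
In A, the extraction path crosses only that-complement boundaries, which are transparent.
So A is grammatical.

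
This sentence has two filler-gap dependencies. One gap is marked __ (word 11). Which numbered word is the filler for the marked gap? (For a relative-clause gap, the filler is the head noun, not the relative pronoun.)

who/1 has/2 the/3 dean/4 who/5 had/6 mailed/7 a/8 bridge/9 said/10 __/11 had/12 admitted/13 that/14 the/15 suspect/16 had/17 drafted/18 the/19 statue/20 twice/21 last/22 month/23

1

The marked gap is the subject of "admitted".
Its filler is the fronted wh-phrase "who", at word 1.
(The other dependency links word 4 to a gap after word 5.)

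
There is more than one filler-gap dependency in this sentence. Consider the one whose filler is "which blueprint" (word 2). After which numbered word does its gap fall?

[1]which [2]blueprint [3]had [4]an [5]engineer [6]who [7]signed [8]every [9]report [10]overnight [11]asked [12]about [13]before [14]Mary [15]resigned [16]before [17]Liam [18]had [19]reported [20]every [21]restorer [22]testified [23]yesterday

The displaced element is "which blueprint" (word 2).
It functions as the object of the preposition "about" of "asked", so the gap sits immediately after word 12 ("about").
Base order: An engineer who signed every report overnight had asked about which blueprint before Mary resigned before Liam had reported every restorer testified yesterday.

12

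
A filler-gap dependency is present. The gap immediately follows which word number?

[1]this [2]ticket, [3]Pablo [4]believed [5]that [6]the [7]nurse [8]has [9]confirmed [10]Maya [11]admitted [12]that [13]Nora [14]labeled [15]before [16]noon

14

The displaced element is "this ticket" (word 2).
It is linked across 3 clause boundaries (that → Ø → that).
It functions as the direct object of "labeled", so the gap sits immediately after word 14 ("labeled").
Base order: Pablo believed that the nurse has confirmed Maya admitted that Nora labeled this ticket before noon.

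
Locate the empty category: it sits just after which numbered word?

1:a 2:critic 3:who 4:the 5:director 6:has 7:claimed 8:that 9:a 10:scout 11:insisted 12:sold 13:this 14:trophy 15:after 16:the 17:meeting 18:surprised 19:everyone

The displaced element is "a critic" (word 2).
It is linked across 2 clause boundaries (that → Ø).
It functions as the subject of "sold", so the gap sits immediately after word 11 ("insisted").
Base order: The director has claimed that a scout insisted that a critic sold this trophy after the meeting.

11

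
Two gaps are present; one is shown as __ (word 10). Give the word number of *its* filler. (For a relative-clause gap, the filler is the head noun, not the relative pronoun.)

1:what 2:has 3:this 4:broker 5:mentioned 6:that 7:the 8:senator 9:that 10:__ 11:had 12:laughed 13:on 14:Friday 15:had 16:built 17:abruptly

The marked gap is inside the relative clause, the subject of "laughed".
Its filler is the head noun "senator" (via "that"), at word 8.
(The other dependency links word 1 to a gap after word 16.)

8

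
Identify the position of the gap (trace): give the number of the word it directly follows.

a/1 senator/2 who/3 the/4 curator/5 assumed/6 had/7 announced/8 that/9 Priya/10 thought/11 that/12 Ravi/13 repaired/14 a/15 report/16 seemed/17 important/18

6

The displaced element is "a senator" (word 2).
It is linked across 1 clause boundary (Ø).
It functions as the subject of "announced", so the gap sits immediately after word 6 ("assumed").
Base order: The curator assumed that a senator had announced that Priya thought that Ravi repaired a report.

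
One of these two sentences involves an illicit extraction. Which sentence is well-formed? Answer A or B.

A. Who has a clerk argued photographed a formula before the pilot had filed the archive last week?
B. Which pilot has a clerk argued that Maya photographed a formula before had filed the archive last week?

In B, the wh-phrase is extracted from inside an adjunct island (introduced by "before"), which blocks movement.
In A, the extraction path crosses only that-complement boundaries, which are transparent.
So A is grammatical.

A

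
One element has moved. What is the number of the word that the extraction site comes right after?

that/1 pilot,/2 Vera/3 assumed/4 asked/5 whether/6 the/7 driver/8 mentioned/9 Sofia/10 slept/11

The displaced element is "that pilot" (word 2).
It is linked across 1 clause boundary (Ø).
It functions as the subject of "asked", so the gap sits immediately after word 4 ("assumed").
Base order: Vera assumed that pilot asked whether the driver mentioned Sofia slept.

4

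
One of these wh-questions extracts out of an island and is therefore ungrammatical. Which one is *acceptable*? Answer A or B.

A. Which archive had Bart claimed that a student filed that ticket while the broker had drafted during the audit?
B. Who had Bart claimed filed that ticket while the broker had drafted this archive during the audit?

In A, the wh-phrase is extracted from inside an adjunct island (introduced by "while"), which blocks movement.
In B, the extraction path crosses only that-complement boundaries, which are transparent.
So B is grammatical.

B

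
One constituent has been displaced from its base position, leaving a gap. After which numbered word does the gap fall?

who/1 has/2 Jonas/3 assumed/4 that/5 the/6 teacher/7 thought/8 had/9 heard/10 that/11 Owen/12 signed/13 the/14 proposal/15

8

The displaced element is "who" (word 1).
It is linked across 2 clause boundaries (that → Ø).
It functions as the subject of "heard", so the gap sits immediately after word 8 ("thought").
Base order: Jonas has assumed that the teacher thought that who had heard that Owen signed the proposal.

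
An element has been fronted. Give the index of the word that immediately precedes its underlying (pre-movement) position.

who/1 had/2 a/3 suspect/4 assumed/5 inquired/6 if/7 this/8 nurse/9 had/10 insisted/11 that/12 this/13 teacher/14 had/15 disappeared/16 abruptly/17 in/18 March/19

The displaced element is "who" (word 1).
It is linked across 1 clause boundary (Ø).
It functions as the subject of "inquired", so the gap sits immediately after word 5 ("assumed").
Base order: A suspect had assumed that who inquired if this nurse had insisted that this teacher had disappeared abruptly in March.

5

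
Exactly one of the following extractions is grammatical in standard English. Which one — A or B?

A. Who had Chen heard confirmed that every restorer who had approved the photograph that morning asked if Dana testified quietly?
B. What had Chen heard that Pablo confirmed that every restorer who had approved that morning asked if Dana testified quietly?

A

In B, the wh-phrase is extracted from inside a complex-NP island (relative clause) (introduced by "who"), which blocks movement.
In A, the extraction path crosses only that-complement boundaries, which are transparent.
So A is grammatical.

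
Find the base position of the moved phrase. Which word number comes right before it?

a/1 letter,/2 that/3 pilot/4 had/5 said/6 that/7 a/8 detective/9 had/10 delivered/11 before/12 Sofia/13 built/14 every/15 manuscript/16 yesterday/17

11

The displaced element is "a letter" (word 2).
It is linked across 1 clause boundary (that).
It functions as the direct object of "delivered", so the gap sits immediately after word 11 ("delivered").
Base order: That pilot had said that a detective had delivered a letter before Sofia built every manuscript yesterday.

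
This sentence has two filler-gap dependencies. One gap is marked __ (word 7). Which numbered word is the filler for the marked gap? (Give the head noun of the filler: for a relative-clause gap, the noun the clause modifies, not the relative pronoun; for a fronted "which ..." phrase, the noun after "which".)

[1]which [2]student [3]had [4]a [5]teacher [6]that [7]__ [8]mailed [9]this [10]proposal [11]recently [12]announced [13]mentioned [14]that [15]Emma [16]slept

The marked gap is inside the relative clause, the subject of "mailed".
Its filler is the head noun "teacher" (via "that"), at word 5.
(The other dependency links word 2 to a gap after word 12.)

5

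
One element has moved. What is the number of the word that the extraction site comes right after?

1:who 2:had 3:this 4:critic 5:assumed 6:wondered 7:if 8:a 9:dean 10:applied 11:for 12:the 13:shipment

5

The displaced element is "who" (word 1).
It is linked across 1 clause boundary (Ø).
It functions as the subject of "wondered", so the gap sits immediately after word 5 ("assumed").
Base order: This critic had assumed that who wondered if a dean applied for the shipment.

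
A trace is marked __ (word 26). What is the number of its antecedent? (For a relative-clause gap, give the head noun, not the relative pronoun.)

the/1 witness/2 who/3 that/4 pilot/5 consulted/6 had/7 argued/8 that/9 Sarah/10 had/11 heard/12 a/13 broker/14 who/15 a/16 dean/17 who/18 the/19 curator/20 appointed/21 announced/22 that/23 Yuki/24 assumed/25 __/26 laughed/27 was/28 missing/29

14

The gap at 26 is the subject of "laughed", inside a relative clause.
The relative pronoun is "who" (word 15); it is bound by the head noun immediately before it.
Its filler is the head noun "broker", at word 14.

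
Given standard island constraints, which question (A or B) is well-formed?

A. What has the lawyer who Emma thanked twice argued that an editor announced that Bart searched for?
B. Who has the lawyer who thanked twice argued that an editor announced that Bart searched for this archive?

In B, the wh-phrase is extracted from inside a complex-NP island (relative clause) (introduced by "who"), which blocks movement.
In A, the extraction path crosses only that-complement boundaries, which are transparent.
So A is grammatical.

A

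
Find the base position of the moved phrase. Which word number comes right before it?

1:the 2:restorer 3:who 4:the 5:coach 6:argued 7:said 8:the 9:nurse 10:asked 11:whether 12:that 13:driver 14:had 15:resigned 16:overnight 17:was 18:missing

6

The displaced element is "the restorer" (word 2).
It is linked across 1 clause boundary (Ø).
It functions as the subject of "said", so the gap sits immediately after word 6 ("argued").
Base order: The coach argued that the restorer said the nurse asked whether that driver had resigned overnight.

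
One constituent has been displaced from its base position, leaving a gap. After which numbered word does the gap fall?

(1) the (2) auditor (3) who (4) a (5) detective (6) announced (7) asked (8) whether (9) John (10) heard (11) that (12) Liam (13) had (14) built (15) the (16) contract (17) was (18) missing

The displaced element is "the auditor" (word 2).
It is linked across 1 clause boundary (Ø).
It functions as the subject of "asked", so the gap sits immediately after word 6 ("announced").
Base order: A detective announced that the auditor asked whether John heard that Liam had built the contract.

6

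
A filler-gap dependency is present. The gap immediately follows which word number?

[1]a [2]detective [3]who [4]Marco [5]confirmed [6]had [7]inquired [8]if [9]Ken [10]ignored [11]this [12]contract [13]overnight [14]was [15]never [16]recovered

5

The displaced element is "a detective" (word 2).
It is linked across 1 clause boundary (Ø).
It functions as the subject of "inquired", so the gap sits immediately after word 5 ("confirmed").
Base order: Marco confirmed that a detective had inquired if Ken ignored this contract overnight.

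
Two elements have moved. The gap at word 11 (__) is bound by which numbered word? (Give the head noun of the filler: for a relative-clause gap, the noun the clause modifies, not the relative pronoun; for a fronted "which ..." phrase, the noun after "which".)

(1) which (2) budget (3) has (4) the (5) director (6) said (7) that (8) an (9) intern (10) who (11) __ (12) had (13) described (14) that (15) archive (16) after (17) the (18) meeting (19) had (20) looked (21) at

The marked gap is inside the relative clause, the subject of "described".
Its filler is the head noun "intern" (via "who"), at word 9.
(The other dependency links word 2 to a gap after word 21.)

9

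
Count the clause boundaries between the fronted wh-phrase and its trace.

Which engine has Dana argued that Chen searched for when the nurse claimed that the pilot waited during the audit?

"which engine" is extracted from the PP object of "searched".
Boundaries crossed, outermost first: [that] — 1 in total.

1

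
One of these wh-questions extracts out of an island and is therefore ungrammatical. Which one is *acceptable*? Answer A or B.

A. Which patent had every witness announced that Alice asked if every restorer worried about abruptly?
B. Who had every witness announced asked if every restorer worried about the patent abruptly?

B

In A, the wh-phrase is extracted from inside a wh-island (introduced by "if"), which blocks movement.
In B, the extraction path crosses only that-complement boundaries, which are transparent.
So B is grammatical.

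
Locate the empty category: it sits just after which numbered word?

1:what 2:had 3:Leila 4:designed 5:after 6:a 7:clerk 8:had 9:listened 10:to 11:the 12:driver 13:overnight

The displaced element is "what" (word 1).
It functions as the direct object of "designed", so the gap sits immediately after word 4 ("designed").
Base order: Leila had designed what after a clerk had listened to the driver overnight.

4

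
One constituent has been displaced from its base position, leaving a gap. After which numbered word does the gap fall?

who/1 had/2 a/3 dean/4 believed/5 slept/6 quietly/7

The displaced element is "who" (word 1).
It is linked across 1 clause boundary (Ø).
It functions as the subject of "slept", so the gap sits immediately after word 5 ("believed").
Base order: A dean had believed who slept quietly.

5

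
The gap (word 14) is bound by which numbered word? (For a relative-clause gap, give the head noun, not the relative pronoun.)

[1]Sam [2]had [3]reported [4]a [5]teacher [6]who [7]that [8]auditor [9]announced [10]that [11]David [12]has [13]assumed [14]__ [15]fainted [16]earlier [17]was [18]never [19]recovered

5

The gap at 14 is the subject of "fainted", inside a relative clause.
The relative pronoun is "who" (word 6); it is bound by the head noun immediately before it.
Its filler is the head noun "teacher", at word 5.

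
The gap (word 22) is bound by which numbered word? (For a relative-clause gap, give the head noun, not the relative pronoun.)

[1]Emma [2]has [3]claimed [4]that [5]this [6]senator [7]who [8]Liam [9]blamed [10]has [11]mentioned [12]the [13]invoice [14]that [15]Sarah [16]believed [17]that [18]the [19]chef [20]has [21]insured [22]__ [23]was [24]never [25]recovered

13

The gap at 22 is the object of "insured", inside a relative clause.
The relative pronoun is "that" (word 14); it is bound by the head noun immediately before it.
Its filler is the head noun "invoice", at word 13.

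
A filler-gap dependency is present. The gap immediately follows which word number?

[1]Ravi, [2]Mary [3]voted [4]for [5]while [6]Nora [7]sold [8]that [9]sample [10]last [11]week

4

The displaced element is "Ravi" (word 1).
It functions as the object of the preposition "for" of "voted", so the gap sits immediately after word 4 ("for").
Base order: Mary voted for Ravi while Nora sold that sample last week.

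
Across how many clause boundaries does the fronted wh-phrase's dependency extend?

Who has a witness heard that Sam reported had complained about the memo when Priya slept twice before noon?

"who" is extracted from the subject of "complained".
Boundaries crossed, outermost first: [that], [Ø] — 2 in total.

2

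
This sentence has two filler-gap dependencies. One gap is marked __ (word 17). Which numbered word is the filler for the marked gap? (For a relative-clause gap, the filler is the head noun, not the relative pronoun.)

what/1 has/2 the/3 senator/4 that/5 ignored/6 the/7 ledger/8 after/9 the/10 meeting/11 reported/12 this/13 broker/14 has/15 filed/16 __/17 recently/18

1

The marked gap is the direct object of "filed".
Its filler is the fronted wh-phrase "what", at word 1.
(The other dependency links word 4 to a gap after word 5.)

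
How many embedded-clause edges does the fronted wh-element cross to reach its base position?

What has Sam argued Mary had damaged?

"what" is extracted from the object of "damaged".
Boundaries crossed, outermost first: [Ø] — 1 in total.

1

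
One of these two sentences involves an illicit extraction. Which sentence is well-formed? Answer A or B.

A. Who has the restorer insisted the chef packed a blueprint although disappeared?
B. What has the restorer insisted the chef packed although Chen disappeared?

In A, the wh-phrase is extracted from inside an adjunct island (introduced by "although"), which blocks movement.
In B, the extraction path crosses only that-complement boundaries, which are transparent.
So B is grammatical.

B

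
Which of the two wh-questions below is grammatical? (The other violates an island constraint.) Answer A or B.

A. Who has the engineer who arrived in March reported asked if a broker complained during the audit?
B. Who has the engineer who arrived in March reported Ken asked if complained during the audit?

In B, the wh-phrase is extracted from inside a wh-island (introduced by "if"), which blocks movement.
In A, the extraction path crosses only that-complement boundaries, which are transparent.
So A is grammatical.

A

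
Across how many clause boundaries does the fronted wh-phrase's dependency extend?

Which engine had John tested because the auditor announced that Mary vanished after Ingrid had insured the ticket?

"which engine" originates inside the matrix clause — no clause boundary is crossed.

0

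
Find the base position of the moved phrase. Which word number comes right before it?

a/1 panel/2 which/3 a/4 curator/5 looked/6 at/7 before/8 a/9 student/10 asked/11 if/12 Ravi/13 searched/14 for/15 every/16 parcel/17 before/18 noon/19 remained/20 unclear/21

The displaced element is "a panel" (word 2).
It functions as the object of the preposition "at" of "looked", so the gap sits immediately after word 7 ("at").
Base order: A curator looked at a panel before a student asked if Ravi searched for every parcel before noon.

7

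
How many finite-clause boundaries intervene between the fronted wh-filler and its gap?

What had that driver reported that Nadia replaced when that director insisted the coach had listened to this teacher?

"what" is extracted from the object of "replaced".
Boundaries crossed, outermost first: [that] — 1 in total.

1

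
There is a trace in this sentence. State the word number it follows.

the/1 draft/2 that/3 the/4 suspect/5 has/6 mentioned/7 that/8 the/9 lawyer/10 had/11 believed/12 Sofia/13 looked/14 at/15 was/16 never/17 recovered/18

15

The displaced element is "the draft" (word 2).
It is linked across 2 clause boundaries (that → Ø).
It functions as the object of the preposition "at" of "looked", so the gap sits immediately after word 15 ("at").
Base order: The suspect has mentioned that the lawyer had believed Sofia looked at the draft.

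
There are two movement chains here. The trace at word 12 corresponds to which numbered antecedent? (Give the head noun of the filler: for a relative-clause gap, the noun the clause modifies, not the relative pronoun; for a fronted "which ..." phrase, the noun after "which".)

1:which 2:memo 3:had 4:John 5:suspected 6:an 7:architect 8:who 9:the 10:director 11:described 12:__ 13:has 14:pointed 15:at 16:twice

The marked gap is inside the relative clause, the direct object of "described".
Its filler is the head noun "architect" (via "who"), at word 7.
(The other dependency links word 2 to a gap after word 15.)

7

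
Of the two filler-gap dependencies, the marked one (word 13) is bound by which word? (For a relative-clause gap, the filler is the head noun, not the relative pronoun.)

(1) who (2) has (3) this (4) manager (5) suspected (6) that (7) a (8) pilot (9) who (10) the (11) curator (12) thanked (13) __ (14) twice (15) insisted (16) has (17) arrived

8

The marked gap is inside the relative clause, the direct object of "thanked".
Its filler is the head noun "pilot" (via "who"), at word 8.
(The other dependency links word 1 to a gap after word 15.)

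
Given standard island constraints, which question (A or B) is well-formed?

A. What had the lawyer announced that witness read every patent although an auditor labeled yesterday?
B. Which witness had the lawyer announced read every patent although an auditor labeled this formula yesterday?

B

In A, the wh-phrase is extracted from inside an adjunct island (introduced by "although"), which blocks movement.
In B, the extraction path crosses only that-complement boundaries, which are transparent.
So B is grammatical.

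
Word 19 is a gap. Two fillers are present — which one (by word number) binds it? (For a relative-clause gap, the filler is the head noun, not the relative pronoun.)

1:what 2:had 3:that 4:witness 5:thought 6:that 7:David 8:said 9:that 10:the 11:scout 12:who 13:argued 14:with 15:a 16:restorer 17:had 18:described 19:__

1

The marked gap is the direct object of "described".
Its filler is the fronted wh-phrase "what", at word 1.
(The other dependency links word 11 to a gap after word 12.)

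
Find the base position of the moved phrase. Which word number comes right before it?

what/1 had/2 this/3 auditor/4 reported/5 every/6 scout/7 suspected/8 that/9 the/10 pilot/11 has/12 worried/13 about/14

14

The displaced element is "what" (word 1).
It is linked across 2 clause boundaries (Ø → that).
It functions as the object of the preposition "about" of "worried", so the gap sits immediately after word 14 ("about").
Base order: This auditor had reported every scout suspected that the pilot has worried about what.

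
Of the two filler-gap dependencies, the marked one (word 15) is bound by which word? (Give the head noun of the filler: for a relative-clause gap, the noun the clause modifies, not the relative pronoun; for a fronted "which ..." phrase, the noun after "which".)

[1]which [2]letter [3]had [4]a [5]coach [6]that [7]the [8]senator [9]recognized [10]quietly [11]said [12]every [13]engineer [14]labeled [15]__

The marked gap is the direct object of "labeled".
Its filler is the fronted wh-phrase "which letter", at word 2.
(The other dependency links word 5 to a gap after word 9.)

2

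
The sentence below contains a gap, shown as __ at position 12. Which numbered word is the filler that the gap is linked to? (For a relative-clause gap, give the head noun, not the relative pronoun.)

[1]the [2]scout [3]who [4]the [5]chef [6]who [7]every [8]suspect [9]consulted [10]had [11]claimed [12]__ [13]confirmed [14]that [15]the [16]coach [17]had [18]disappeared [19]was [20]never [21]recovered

The gap at 12 is the subject of "confirmed", inside a relative clause.
The relative pronoun is "who" (word 3); it is bound by the head noun immediately before it.
Its filler is the head noun "scout", at word 2.

2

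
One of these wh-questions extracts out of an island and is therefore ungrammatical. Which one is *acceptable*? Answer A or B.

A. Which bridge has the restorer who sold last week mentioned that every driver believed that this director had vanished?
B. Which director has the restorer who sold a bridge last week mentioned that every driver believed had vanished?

B

In A, the wh-phrase is extracted from inside a complex-NP island (relative clause) (introduced by "who"), which blocks movement.
In B, the extraction path crosses only that-complement boundaries, which are transparent.
So B is grammatical.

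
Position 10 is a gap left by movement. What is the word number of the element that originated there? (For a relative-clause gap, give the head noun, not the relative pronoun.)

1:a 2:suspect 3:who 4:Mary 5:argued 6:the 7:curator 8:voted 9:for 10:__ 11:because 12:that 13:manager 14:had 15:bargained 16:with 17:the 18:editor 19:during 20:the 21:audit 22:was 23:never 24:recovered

The gap at 10 is the prepositional object of "voted", inside a relative clause.
The relative pronoun is "who" (word 3); it is bound by the head noun immediately before it.
Its filler is the head noun "suspect", at word 2.

2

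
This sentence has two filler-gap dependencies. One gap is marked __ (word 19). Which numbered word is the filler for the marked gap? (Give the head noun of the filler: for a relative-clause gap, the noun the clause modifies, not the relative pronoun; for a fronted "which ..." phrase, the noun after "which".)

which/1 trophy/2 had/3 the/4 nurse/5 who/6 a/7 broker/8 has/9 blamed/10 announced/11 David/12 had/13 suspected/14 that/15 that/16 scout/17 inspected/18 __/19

The marked gap is the direct object of "inspected".
Its filler is the fronted wh-phrase "which trophy", at word 2.
(The other dependency links word 5 to a gap after word 10.)

2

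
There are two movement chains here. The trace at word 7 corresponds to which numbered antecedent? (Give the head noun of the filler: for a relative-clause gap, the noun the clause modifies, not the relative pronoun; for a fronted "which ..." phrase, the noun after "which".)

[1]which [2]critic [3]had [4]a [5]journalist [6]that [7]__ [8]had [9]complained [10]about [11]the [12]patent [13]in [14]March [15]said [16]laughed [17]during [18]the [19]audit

The marked gap is inside the relative clause, the subject of "complained".
Its filler is the head noun "journalist" (via "that"), at word 5.
(The other dependency links word 2 to a gap after word 15.)

5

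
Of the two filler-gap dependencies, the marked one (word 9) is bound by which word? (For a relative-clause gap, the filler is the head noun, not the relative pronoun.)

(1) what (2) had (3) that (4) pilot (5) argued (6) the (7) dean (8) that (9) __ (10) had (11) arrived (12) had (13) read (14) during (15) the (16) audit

7

The marked gap is inside the relative clause, the subject of "arrived".
Its filler is the head noun "dean" (via "that"), at word 7.
(The other dependency links word 1 to a gap after word 13.)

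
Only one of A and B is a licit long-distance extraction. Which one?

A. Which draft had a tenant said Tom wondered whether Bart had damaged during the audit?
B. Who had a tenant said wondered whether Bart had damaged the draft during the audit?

In A, the wh-phrase is extracted from inside a wh-island (introduced by "whether"), which blocks movement.
In B, the extraction path crosses only that-complement boundaries, which are transparent.
So B is grammatical.

B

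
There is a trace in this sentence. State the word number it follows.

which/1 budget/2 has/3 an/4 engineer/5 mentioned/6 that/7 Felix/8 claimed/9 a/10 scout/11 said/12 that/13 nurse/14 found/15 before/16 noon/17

The displaced element is "which budget" (word 2).
It is linked across 3 clause boundaries (that → Ø → Ø).
It functions as the direct object of "found", so the gap sits immediately after word 15 ("found").
Base order: An engineer has mentioned that Felix claimed a scout said that nurse found which budget before noon.

15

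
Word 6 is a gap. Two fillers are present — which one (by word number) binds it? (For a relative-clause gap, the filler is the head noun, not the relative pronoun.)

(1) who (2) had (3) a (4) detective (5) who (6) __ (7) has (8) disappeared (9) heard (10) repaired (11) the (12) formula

4

The marked gap is inside the relative clause, the subject of "disappeared".
Its filler is the head noun "detective" (via "who"), at word 4.
(The other dependency links word 1 to a gap after word 9.)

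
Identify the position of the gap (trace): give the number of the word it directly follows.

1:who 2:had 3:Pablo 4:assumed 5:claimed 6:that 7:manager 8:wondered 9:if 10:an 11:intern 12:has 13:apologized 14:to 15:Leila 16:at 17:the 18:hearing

The displaced element is "who" (word 1).
It is linked across 1 clause boundary (Ø).
It functions as the subject of "claimed", so the gap sits immediately after word 4 ("assumed").
Base order: Pablo had assumed that who claimed that manager wondered if an intern has apologized to Leila at the hearing.

4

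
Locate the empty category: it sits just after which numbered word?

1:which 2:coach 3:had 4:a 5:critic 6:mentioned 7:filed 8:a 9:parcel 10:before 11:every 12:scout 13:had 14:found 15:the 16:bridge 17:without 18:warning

The displaced element is "which coach" (word 2).
It is linked across 1 clause boundary (Ø).
It functions as the subject of "filed", so the gap sits immediately after word 6 ("mentioned").
Base order: A critic had mentioned that which coach filed a parcel before every scout had found the bridge without warning.

6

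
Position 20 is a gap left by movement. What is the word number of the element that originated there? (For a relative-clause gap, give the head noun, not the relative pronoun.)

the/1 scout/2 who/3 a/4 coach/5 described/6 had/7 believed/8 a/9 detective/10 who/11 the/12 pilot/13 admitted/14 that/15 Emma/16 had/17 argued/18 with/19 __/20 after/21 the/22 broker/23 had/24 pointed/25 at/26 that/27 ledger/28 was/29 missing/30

10

The gap at 20 is the prepositional object of "argued", inside a relative clause.
The relative pronoun is "who" (word 11); it is bound by the head noun immediately before it.
Its filler is the head noun "detective", at word 10.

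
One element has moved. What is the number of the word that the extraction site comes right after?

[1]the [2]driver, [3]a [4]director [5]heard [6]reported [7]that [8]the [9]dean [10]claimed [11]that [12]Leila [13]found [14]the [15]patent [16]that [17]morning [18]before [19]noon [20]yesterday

5

The displaced element is "the driver" (word 2).
It is linked across 1 clause boundary (Ø).
It functions as the subject of "reported", so the gap sits immediately after word 5 ("heard").
Base order: A director heard the driver reported that the dean claimed that Leila found the patent that morning before noon yesterday.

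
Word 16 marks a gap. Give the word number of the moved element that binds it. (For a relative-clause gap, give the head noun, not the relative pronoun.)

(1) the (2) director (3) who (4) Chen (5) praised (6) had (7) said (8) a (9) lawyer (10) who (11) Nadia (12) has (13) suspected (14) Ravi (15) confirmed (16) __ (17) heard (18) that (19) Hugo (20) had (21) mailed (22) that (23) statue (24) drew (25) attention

9

The gap at 16 is the subject of "heard", inside a relative clause.
The relative pronoun is "who" (word 10); it is bound by the head noun immediately before it.
Its filler is the head noun "lawyer", at word 9.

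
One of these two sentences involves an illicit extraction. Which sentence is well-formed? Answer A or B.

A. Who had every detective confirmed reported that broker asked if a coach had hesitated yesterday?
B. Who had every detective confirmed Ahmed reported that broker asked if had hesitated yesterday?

A

In B, the wh-phrase is extracted from inside a wh-island (introduced by "if"), which blocks movement.
In A, the extraction path crosses only that-complement boundaries, which are transparent.
So A is grammatical.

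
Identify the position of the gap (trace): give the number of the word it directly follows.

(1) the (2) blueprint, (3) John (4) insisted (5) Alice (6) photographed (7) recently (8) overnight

The displaced element is "the blueprint" (word 2).
It is linked across 1 clause boundary (Ø).
It functions as the direct object of "photographed", so the gap sits immediately after word 6 ("photographed").
Base order: John insisted Alice photographed the blueprint recently overnight.

6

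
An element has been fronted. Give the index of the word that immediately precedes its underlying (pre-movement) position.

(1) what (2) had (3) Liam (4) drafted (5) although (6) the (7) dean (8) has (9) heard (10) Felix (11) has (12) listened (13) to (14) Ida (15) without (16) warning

4

The displaced element is "what" (word 1).
It functions as the direct object of "drafted", so the gap sits immediately after word 4 ("drafted").
Base order: Liam had drafted what although the dean has heard Felix has listened to Ida without warning.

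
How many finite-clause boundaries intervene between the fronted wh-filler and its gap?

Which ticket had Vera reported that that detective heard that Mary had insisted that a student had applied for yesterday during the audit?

"which ticket" is extracted from the PP object of "applied".
Boundaries crossed, outermost first: [that], [that], [that] — 3 in total.

3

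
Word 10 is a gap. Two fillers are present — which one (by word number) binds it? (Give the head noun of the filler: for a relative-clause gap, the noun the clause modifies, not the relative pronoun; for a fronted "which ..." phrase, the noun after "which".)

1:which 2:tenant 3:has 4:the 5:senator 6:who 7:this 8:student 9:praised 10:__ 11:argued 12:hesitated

5

The marked gap is inside the relative clause, the direct object of "praised".
Its filler is the head noun "senator" (via "who"), at word 5.
(The other dependency links word 2 to a gap after word 11.)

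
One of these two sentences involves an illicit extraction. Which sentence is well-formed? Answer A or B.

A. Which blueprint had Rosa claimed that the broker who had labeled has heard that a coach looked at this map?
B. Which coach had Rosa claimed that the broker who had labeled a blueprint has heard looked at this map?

B

In A, the wh-phrase is extracted from inside a complex-NP island (relative clause) (introduced by "who"), which blocks movement.
In B, the extraction path crosses only that-complement boundaries, which are transparent.
So B is grammatical.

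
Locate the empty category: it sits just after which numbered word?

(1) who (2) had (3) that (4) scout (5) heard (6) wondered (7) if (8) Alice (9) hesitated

5

The displaced element is "who" (word 1).
It is linked across 1 clause boundary (Ø).
It functions as the subject of "wondered", so the gap sits immediately after word 5 ("heard").
Base order: That scout had heard that who wondered if Alice hesitated.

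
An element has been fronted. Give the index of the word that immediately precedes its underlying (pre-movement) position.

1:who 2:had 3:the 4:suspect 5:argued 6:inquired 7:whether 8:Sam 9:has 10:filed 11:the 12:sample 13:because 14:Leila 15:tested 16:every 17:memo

The displaced element is "who" (word 1).
It is linked across 1 clause boundary (Ø).
It functions as the subject of "inquired", so the gap sits immediately after word 5 ("argued").
Base order: The suspect had argued that who inquired whether Sam has filed the sample because Leila tested every memo.

5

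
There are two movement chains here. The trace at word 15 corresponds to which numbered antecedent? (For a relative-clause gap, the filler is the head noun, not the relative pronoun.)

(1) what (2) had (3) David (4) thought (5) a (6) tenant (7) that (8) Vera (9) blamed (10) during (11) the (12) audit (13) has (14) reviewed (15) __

1

The marked gap is the direct object of "reviewed".
Its filler is the fronted wh-phrase "what", at word 1.
(The other dependency links word 6 to a gap after word 9.)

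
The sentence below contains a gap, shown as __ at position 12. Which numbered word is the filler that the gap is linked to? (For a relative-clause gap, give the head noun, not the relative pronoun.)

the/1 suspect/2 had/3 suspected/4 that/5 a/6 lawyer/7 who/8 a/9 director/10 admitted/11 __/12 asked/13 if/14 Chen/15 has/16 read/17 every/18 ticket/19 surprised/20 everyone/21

7

The gap at 12 is the subject of "asked", inside a relative clause.
The relative pronoun is "who" (word 8); it is bound by the head noun immediately before it.
Its filler is the head noun "lawyer", at word 7.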